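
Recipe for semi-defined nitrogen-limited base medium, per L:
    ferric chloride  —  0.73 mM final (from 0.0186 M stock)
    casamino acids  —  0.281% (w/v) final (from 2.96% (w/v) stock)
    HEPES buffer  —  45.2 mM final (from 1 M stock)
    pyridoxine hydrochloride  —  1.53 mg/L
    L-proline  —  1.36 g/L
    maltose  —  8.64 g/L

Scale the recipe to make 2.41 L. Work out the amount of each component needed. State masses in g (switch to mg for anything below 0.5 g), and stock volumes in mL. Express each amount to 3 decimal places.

Working volume: 2.41 L.
ferric chloride: V = C2·V2/C1 = 0.73 mM × 2410 mL ÷ 18.6 mM = 94.586 mL
casamino acids: C1V1 = C2V2 → 0.281% ÷ 2.96% × 2410 mL = 228.787 mL
HEPES buffer: dilute stock: 45.2 mM × 2410 mL ÷ 1000 mM = 108.932 mL
pyridoxine hydrochloride: 1.53 mg/L × 2.41 L = 3.687 mg
L-proline: 1.36 g/L × 2.41 L = 3.278 g
maltose: 8.64 g/L × 2.41 L = 20.822 g

ferric chloride 94.586 mL; casamino acids 228.787 mL; HEPES buffer 108.932 mL; pyridoxine hydrochloride 3.687 mg; L-proline 3.278 g; maltose 20.822 g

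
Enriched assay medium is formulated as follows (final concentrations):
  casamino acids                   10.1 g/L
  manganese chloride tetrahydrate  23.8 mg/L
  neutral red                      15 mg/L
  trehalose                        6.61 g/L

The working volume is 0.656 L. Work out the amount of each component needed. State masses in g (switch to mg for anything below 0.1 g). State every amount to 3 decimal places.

casamino acids 6.626 g; manganese chloride tetrahydrate 15.613 mg; neutral red 9.840 mg; trehalose 4.336 g

Scale factor relative to 1 L: 0.656.
casamino acids: 10.1 g/L × 0.656 L = 6.626 g
manganese chloride tetrahydrate: 23.8 mg/L × 0.656 L = 15.613 mg
neutral red: 15 mg/L × 0.656 L = 9.840 mg
trehalose: 6.61 g/L × 0.656 L = 4.336 g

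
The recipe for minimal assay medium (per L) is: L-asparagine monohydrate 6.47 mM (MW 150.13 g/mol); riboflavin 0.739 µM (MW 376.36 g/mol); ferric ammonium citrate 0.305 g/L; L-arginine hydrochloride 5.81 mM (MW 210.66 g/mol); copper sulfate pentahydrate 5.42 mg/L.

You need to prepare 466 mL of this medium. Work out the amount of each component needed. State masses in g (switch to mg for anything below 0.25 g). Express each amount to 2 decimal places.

L-asparagine monohydrate 0.45 g; riboflavin 0.13 mg; ferric ammonium citrate 142.13 mg; L-arginine hydrochloride 0.57 g; copper sulfate pentahydrate 2.53 mg

Working volume: 466 mL = 0.466 L.
L-asparagine monohydrate: 6.47 mmol/L × 150.13 g/mol × 0.466 L ÷ 1000 = 0.45 g
riboflavin: 0.739 µmol/L × 376.36 g/mol × 0.466 L ÷ 1000 = 0.13 mg
ferric ammonium citrate: 0.305 g/L × 0.466 L = 0.14213 g = 142.13 mg
L-arginine hydrochloride: 5.81 mmol/L × 210.66 g/mol × 0.466 L ÷ 1000 = 0.57 g
copper sulfate pentahydrate: 5.42 mg/L × 0.466 L = 2.53 mg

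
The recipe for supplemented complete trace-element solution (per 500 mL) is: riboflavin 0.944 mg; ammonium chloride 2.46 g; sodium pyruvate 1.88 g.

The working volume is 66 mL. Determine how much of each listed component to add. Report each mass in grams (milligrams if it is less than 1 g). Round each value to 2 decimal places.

Ratio of target to recipe volume: 66 / 500 = 0.132.
riboflavin: 0.944 mg × (66 mL / 500 mL) = 0.12 mg
ammonium chloride: 2.46 g × (66 mL / 500 mL) = 0.32472 g = 324.72 mg
sodium pyruvate: 1.88 g × (66 mL / 500 mL) = 0.24816 g = 248.16 mg

riboflavin 0.12 mg; ammonium chloride 324.72 mg; sodium pyruvate 248.16 mg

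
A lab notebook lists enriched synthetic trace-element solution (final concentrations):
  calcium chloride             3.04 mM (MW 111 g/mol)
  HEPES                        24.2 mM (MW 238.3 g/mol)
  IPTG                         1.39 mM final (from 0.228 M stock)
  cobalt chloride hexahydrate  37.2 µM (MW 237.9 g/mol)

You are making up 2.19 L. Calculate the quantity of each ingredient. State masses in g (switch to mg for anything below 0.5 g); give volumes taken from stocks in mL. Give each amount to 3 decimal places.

calcium chloride 0.739 g; HEPES 12.629 g; IPTG 13.351 mL; cobalt chloride hexahydrate 19.381 mg

Working volume: 2.19 L.
calcium chloride: 3.04 mmol/L × 111 g/mol × 2.19 L ÷ 1000 = 0.739 g
HEPES: 24.2 mmol/L × 238.3 g/mol × 2.19 L ÷ 1000 = 12.629 g
IPTG: V = C2·V2/C1 = 1.39 mM × 2190 mL ÷ 228 mM = 13.351 mL
cobalt chloride hexahydrate: 37.2 µmol/L × 237.9 g/mol × 2.19 L ÷ 1000 = 19.381 mg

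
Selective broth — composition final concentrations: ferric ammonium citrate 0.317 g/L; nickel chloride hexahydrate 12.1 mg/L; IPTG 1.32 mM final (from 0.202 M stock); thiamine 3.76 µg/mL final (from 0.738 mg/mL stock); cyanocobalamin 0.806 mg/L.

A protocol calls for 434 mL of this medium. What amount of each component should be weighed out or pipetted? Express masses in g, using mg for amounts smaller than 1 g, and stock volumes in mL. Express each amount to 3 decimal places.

Working volume: 434 mL = 0.434 L.
ferric ammonium citrate: 0.317 g/L × 0.434 L = 0.137578 g = 137.578 mg
nickel chloride hexahydrate: 12.1 mg/L × 0.434 L = 5.251 mg
IPTG: V = C2·V2/C1 = 1.32 mM × 434 mL ÷ 202 mM = 2.836 mL
thiamine: C1V1 = C2V2 → 3.76 µg/mL × 434 mL ÷ 738 µg/mL = 2.211 mL
cyanocobalamin: 0.806 mg/L × 0.434 L = 0.350 mg

ferric ammonium citrate 137.578 mg; nickel chloride hexahydrate 5.251 mg; IPTG 2.836 mL; thiamine 2.211 mL; cyanocobalamin 0.350 mg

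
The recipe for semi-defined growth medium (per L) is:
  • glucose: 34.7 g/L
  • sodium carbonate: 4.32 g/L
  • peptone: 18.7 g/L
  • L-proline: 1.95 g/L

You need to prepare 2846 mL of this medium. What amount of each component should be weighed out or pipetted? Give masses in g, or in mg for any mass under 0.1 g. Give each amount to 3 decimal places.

Target volume = 2846 mL = 2.846 L.
glucose: 34.7 g/L × 2.846 L = 98.756 g
sodium carbonate: 4.32 g/L × 2.846 L = 12.295 g
peptone: 18.7 g/L × 2.846 L = 53.220 g
L-proline: 1.95 g/L × 2.846 L = 5.550 g

glucose 98.756 g; sodium carbonate 12.295 g; peptone 53.220 g; L-proline 5.550 g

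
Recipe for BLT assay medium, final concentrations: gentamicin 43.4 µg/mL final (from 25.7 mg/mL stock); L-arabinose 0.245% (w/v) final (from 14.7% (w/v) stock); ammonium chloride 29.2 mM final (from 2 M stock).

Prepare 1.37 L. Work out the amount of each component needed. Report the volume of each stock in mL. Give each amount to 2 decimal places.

gentamicin 2.31 mL; L-arabinose 22.83 mL; ammonium chloride 20.00 mL

Working volume: 1.37 L.
gentamicin: dilute stock: 43.4 µg/mL × 1370 mL ÷ 25700 µg/mL = 2.31 mL
L-arabinose: V = C2·V2/C1 = 0.245% ÷ 14.7% × 1370 mL = 22.83 mL
ammonium chloride: dilute stock: 29.2 mM × 1370 mL ÷ 2000 mM = 20.00 mL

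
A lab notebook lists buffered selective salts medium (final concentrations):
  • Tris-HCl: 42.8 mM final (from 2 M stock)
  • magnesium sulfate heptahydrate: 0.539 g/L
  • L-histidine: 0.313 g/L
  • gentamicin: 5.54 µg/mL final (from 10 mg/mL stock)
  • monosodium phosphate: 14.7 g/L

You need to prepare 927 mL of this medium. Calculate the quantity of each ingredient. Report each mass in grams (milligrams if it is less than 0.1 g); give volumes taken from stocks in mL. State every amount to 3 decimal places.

Scale factor relative to 1 L: 0.927.
Tris-HCl: C1V1 = C2V2 → 42.8 mM × 927 mL ÷ 2000 mM = 19.838 mL
magnesium sulfate heptahydrate: 0.539 g/L × 0.927 L = 0.500 g
L-histidine: 0.313 g/L × 0.927 L = 0.290 g
gentamicin: V = C2·V2/C1 = 5.54 µg/mL × 927 mL ÷ 10000 µg/mL = 0.514 mL
monosodium phosphate: 14.7 g/L × 0.927 L = 13.627 g

Tris-HCl 19.838 mL; magnesium sulfate heptahydrate 0.500 g; L-histidine 0.290 g; gentamicin 0.514 mL; monosodium phosphate 13.627 g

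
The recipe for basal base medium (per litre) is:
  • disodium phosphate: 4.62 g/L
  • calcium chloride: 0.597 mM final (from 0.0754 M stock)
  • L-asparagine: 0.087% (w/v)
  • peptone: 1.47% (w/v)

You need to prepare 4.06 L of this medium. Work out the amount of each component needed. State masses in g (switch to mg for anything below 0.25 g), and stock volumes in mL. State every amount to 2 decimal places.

disodium phosphate 18.76 g; calcium chloride 32.15 mL; L-asparagine 3.53 g; peptone 59.68 g

Working volume: 4.06 L.
disodium phosphate: 4.62 g/L × 4.06 L = 18.76 g
calcium chloride: dilute stock: 0.597 mM × 4060 mL ÷ 75.4 mM = 32.15 mL
L-asparagine: 0.087% w/v = 0.87 g/L → 0.87 × 4.06 L = 3.53 g
peptone: 1.47% w/v = 14.7 g/L → 14.7 × 4.06 L = 59.68 g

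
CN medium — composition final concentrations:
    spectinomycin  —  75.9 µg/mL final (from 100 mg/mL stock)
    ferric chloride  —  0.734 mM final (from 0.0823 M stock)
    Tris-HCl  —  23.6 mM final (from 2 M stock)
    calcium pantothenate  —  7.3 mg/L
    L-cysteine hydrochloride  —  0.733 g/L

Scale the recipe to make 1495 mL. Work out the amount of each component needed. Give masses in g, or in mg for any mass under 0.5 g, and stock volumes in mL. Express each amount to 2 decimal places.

Working volume: 1495 mL = 1.495 L.
spectinomycin: dilute stock: 75.9 µg/mL × 1495 mL ÷ 100000 µg/mL = 1.13 mL
ferric chloride: dilute stock: 0.734 mM × 1495 mL ÷ 82.3 mM = 13.33 mL
Tris-HCl: dilute stock: 23.6 mM × 1495 mL ÷ 2000 mM = 17.64 mL
calcium pantothenate: 7.3 mg/L × 1.495 L = 10.91 mg
L-cysteine hydrochloride: 0.733 g/L × 1.495 L = 1.10 g

spectinomycin 1.13 mL; ferric chloride 13.33 mL; Tris-HCl 17.64 mL; calcium pantothenate 10.91 mg; L-cysteine hydrochloride 1.10 g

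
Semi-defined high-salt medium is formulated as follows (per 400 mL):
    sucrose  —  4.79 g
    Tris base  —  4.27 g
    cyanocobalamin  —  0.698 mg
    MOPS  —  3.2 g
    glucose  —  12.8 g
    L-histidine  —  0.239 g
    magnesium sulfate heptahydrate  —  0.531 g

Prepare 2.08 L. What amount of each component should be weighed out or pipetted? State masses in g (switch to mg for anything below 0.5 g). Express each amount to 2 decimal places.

sucrose 24.91 g; Tris base 22.20 g; cyanocobalamin 3.63 mg; MOPS 16.64 g; glucose 66.56 g; L-histidine 1.24 g; magnesium sulfate heptahydrate 2.76 g

Ratio of target to recipe volume: 2080 / 400 = 5.2.
sucrose: 4.79 g × (2080 mL / 400 mL) = 24.91 g
Tris base: 4.27 g × (2080 mL / 400 mL) = 22.20 g
cyanocobalamin: 0.698 mg × (2080 mL / 400 mL) = 3.63 mg
MOPS: 3.2 g × (2080 mL / 400 mL) = 16.64 g
glucose: 12.8 g × (2080 mL / 400 mL) = 66.56 g
L-histidine: 0.239 g × (2080 mL / 400 mL) = 1.24 g
magnesium sulfate heptahydrate: 0.531 g × (2080 mL / 400 mL) = 2.76 g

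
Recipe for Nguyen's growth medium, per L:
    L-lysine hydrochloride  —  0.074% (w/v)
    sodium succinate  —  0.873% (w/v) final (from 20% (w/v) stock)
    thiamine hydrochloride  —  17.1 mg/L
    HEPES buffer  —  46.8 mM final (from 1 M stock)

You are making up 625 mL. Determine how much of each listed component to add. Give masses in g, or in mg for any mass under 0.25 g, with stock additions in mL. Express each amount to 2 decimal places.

L-lysine hydrochloride 0.46 g; sodium succinate 27.28 mL; thiamine hydrochloride 10.69 mg; HEPES buffer 29.25 mL

Target volume = 625 mL = 0.625 L.
L-lysine hydrochloride: 0.074% w/v = 0.74 g/L → 0.74 × 0.625 L = 0.46 g
sodium succinate: C1V1 = C2V2 → 0.873% ÷ 20% × 625 mL = 27.28 mL
thiamine hydrochloride: 17.1 mg/L × 0.625 L = 10.69 mg
HEPES buffer: dilute stock: 46.8 mM × 625 mL ÷ 1000 mM = 29.25 mL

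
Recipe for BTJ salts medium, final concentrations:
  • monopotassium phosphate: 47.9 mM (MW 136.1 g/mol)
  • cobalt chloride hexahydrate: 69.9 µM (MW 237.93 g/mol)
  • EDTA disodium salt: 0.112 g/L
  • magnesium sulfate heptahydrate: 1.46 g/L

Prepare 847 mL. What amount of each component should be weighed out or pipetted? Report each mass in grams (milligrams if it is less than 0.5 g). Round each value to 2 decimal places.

monopotassium phosphate 5.52 g; cobalt chloride hexahydrate 14.09 mg; EDTA disodium salt 94.86 mg; magnesium sulfate heptahydrate 1.24 g

Scale factor relative to 1 L: 0.847.
monopotassium phosphate: 47.9 mmol/L × 136.1 g/mol × 0.847 L ÷ 1000 = 5.52 g
cobalt chloride hexahydrate: 69.9 µmol/L × 237.93 g/mol × 0.847 L ÷ 1000 = 14.09 mg
EDTA disodium salt: 0.112 g/L × 0.847 L = 0.094864 g = 94.86 mg
magnesium sulfate heptahydrate: 1.46 g/L × 0.847 L = 1.24 g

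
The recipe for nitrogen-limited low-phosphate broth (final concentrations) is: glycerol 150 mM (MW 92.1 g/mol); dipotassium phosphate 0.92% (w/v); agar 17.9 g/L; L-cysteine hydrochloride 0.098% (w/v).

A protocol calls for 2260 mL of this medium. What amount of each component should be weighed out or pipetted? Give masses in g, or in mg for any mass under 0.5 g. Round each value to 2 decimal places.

glycerol 31.22 g; dipotassium phosphate 20.79 g; agar 40.45 g; L-cysteine hydrochloride 2.21 g

Target volume = 2260 mL = 2.26 L.
glycerol: 150 mmol/L × 92.1 g/mol × 2.26 L ÷ 1000 = 31.22 g
dipotassium phosphate: 0.92% w/v = 9.2 g/L → 9.2 × 2.26 L = 20.79 g
agar: 17.9 g/L × 2.26 L = 40.45 g
L-cysteine hydrochloride: 0.098 g per 100 mL × 2260 mL ÷ 100 = 2.21 g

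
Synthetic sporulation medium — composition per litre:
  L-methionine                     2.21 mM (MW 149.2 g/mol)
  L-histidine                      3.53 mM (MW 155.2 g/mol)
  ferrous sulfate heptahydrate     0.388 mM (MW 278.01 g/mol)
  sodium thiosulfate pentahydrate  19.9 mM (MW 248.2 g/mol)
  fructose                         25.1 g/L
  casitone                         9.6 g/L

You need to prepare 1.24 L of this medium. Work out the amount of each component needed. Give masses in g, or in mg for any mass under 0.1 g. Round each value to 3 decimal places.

Working volume: 1.24 L.
L-methionine: 2.21 mmol/L × 149.2 g/mol × 1.24 L ÷ 1000 = 0.409 g
L-histidine: 3.53 mmol/L × 155.2 g/mol × 1.24 L ÷ 1000 = 0.679 g
ferrous sulfate heptahydrate: 0.388 mmol/L × 278.01 g/mol × 1.24 L ÷ 1000 = 0.134 g
sodium thiosulfate pentahydrate: 19.9 mmol/L × 248.2 g/mol × 1.24 L ÷ 1000 = 6.125 g
fructose: 25.1 g/L × 1.24 L = 31.124 g
casitone: 9.6 g/L × 1.24 L = 11.904 g

L-methionine 0.409 g; L-histidine 0.679 g; ferrous sulfate heptahydrate 0.134 g; sodium thiosulfate pentahydrate 6.125 g; fructose 31.124 g; casitone 11.904 g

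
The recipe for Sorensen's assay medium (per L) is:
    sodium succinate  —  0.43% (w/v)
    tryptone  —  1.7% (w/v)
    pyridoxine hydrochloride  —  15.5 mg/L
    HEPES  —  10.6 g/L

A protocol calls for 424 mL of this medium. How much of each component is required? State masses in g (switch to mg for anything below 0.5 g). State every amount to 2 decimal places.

sodium succinate 1.82 g; tryptone 7.21 g; pyridoxine hydrochloride 6.57 mg; HEPES 4.49 g

Working volume: 424 mL = 0.424 L.
sodium succinate: 0.43% w/v = 4.3 g/L → 4.3 × 0.424 L = 1.82 g
tryptone: 1.7 g per 100 mL × 424 mL ÷ 100 = 7.21 g
pyridoxine hydrochloride: 15.5 mg/L × 0.424 L = 6.57 mg
HEPES: 10.6 g/L × 0.424 L = 4.49 g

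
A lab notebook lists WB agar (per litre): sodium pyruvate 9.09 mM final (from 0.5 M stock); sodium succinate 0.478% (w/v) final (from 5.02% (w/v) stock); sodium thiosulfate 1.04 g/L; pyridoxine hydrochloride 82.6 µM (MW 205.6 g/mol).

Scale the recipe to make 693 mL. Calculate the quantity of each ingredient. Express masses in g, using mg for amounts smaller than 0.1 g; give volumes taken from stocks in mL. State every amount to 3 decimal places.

sodium pyruvate 12.599 mL; sodium succinate 65.987 mL; sodium thiosulfate 0.721 g; pyridoxine hydrochloride 11.769 mg

Working volume: 693 mL = 0.693 L.
sodium pyruvate: C1V1 = C2V2 → 9.09 mM × 693 mL ÷ 500 mM = 12.599 mL
sodium succinate: V = C2·V2/C1 = 0.478% ÷ 5.02% × 693 mL = 65.987 mL
sodium thiosulfate: 1.04 g/L × 0.693 L = 0.721 g
pyridoxine hydrochloride: 82.6 µmol/L × 205.6 g/mol × 0.693 L ÷ 1000 = 11.769 mg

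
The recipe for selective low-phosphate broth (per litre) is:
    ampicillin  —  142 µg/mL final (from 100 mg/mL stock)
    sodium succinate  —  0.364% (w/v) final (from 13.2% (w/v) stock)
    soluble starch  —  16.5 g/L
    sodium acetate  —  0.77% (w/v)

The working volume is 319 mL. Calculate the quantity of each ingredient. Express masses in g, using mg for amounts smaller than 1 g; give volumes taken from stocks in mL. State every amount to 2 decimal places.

Target volume = 319 mL = 0.319 L.
ampicillin: dilute stock: 142 µg/mL × 319 mL ÷ 100000 µg/mL = 0.45 mL
sodium succinate: V = C2·V2/C1 = 0.364% ÷ 13.2% × 319 mL = 8.80 mL
soluble starch: 16.5 g/L × 0.319 L = 5.26 g
sodium acetate: 0.77 g per 100 mL × 319 mL ÷ 100 = 2.46 g

ampicillin 0.45 mL; sodium succinate 8.80 mL; soluble starch 5.26 g; sodium acetate 2.46 g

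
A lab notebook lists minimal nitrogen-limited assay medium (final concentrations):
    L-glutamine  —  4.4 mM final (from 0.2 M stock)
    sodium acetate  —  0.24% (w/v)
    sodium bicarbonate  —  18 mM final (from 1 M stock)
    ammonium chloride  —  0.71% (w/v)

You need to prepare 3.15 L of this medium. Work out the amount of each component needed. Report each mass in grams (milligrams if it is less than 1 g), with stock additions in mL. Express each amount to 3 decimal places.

Scale factor relative to 1 L: 3.15.
L-glutamine: V = C2·V2/C1 = 4.4 mM × 3150 mL ÷ 200 mM = 69.300 mL
sodium acetate: 0.24% w/v = 2.4 g/L → 2.4 × 3.15 L = 7.560 g
sodium bicarbonate: V = C2·V2/C1 = 18 mM × 3150 mL ÷ 1000 mM = 56.700 mL
ammonium chloride: 0.71% w/v = 7.1 g/L → 7.1 × 3.15 L = 22.365 g

L-glutamine 69.300 mL; sodium acetate 7.560 g; sodium bicarbonate 56.700 mL; ammonium chloride 22.365 g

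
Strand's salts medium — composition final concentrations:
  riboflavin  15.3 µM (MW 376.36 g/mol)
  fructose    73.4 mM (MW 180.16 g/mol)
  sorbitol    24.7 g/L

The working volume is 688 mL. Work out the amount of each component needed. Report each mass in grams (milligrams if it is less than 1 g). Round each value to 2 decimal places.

Working volume: 688 mL = 0.688 L.
riboflavin: 15.3 µmol/L × 376.36 g/mol × 0.688 L ÷ 1000 = 3.96 mg
fructose: 73.4 mmol/L × 180.16 g/mol × 0.688 L ÷ 1000 = 9.10 g
sorbitol: 24.7 g/L × 0.688 L = 16.99 g

riboflavin 3.96 mg; fructose 9.10 g; sorbitol 16.99 g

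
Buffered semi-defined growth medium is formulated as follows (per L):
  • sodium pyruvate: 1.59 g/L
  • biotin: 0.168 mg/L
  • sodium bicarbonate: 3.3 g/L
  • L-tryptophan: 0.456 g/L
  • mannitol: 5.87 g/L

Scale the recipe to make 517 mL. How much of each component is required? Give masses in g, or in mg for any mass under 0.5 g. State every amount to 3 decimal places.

sodium pyruvate 0.822 g; biotin 0.087 mg; sodium bicarbonate 1.706 g; L-tryptophan 235.752 mg; mannitol 3.035 g

Target volume = 517 mL = 0.517 L.
sodium pyruvate: 1.59 g/L × 0.517 L = 0.822 g
biotin: 0.168 mg/L × 0.517 L = 0.087 mg
sodium bicarbonate: 3.3 g/L × 0.517 L = 1.706 g
L-tryptophan: 0.456 g/L × 0.517 L = 0.235752 g = 235.752 mg
mannitol: 5.87 g/L × 0.517 L = 3.035 g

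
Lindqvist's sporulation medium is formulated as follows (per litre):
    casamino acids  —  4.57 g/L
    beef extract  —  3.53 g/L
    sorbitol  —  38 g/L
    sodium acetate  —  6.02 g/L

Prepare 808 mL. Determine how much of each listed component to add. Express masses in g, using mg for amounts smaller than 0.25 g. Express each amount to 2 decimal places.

casamino acids 3.69 g; beef extract 2.85 g; sorbitol 30.70 g; sodium acetate 4.86 g

Working volume: 808 mL = 0.808 L.
casamino acids: 4.57 g/L × 0.808 L = 3.69 g
beef extract: 3.53 g/L × 0.808 L = 2.85 g
sorbitol: 38 g/L × 0.808 L = 30.70 g
sodium acetate: 6.02 g/L × 0.808 L = 4.86 g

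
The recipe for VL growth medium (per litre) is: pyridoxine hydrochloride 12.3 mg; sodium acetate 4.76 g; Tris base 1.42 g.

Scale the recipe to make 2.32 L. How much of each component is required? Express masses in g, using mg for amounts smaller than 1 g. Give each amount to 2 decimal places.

pyridoxine hydrochloride 28.54 mg; sodium acetate 11.04 g; Tris base 3.29 g

Scale factor = 2320 mL / 1000 mL = 2.32.
pyridoxine hydrochloride: 12.3 mg × (2320 mL / 1000 mL) = 28.54 mg
sodium acetate: 4.76 g × (2320 mL / 1000 mL) = 11.04 g
Tris base: 1.42 g × (2320 mL / 1000 mL) = 3.29 g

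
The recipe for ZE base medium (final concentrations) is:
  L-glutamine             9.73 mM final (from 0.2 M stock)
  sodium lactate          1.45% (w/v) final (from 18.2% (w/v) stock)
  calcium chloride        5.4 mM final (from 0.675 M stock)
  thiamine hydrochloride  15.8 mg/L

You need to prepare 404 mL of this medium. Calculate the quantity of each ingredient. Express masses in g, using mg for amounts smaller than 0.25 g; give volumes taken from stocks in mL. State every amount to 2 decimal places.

L-glutamine 19.65 mL; sodium lactate 32.19 mL; calcium chloride 3.23 mL; thiamine hydrochloride 6.38 mg

Working volume: 404 mL = 0.404 L.
L-glutamine: dilute stock: 9.73 mM × 404 mL ÷ 200 mM = 19.65 mL
sodium lactate: dilute stock: 1.45% ÷ 18.2% × 404 mL = 32.19 mL
calcium chloride: dilute stock: 5.4 mM × 404 mL ÷ 675 mM = 3.23 mL
thiamine hydrochloride: 15.8 mg/L × 0.404 L = 6.38 mg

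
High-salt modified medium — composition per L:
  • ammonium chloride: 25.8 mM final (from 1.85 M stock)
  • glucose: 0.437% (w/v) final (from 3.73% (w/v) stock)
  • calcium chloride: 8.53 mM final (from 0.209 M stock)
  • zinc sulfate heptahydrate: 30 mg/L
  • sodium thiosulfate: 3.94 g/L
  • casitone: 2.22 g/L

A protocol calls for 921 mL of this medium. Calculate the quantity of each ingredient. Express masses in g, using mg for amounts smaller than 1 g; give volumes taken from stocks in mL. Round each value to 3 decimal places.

ammonium chloride 12.844 mL; glucose 107.903 mL; calcium chloride 37.589 mL; zinc sulfate heptahydrate 27.630 mg; sodium thiosulfate 3.629 g; casitone 2.045 g

Scale factor relative to 1 L: 0.921.
ammonium chloride: C1V1 = C2V2 → 25.8 mM × 921 mL ÷ 1850 mM = 12.844 mL
glucose: C1V1 = C2V2 → 0.437% ÷ 3.73% × 921 mL = 107.903 mL
calcium chloride: C1V1 = C2V2 → 8.53 mM × 921 mL ÷ 209 mM = 37.589 mL
zinc sulfate heptahydrate: 30 mg/L × 0.921 L = 27.630 mg
sodium thiosulfate: 3.94 g/L × 0.921 L = 3.629 g
casitone: 2.22 g/L × 0.921 L = 2.045 g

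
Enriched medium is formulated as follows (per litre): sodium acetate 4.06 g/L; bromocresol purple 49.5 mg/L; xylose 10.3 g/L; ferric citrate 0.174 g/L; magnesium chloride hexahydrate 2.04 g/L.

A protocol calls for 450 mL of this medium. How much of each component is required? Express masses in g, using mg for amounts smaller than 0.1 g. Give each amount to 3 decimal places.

sodium acetate 1.827 g; bromocresol purple 22.275 mg; xylose 4.635 g; ferric citrate 78.300 mg; magnesium chloride hexahydrate 0.918 g

Scale factor relative to 1 L: 0.45.
sodium acetate: 4.06 g/L × 0.45 L = 1.827 g
bromocresol purple: 49.5 mg/L × 0.45 L = 22.275 mg
xylose: 10.3 g/L × 0.45 L = 4.635 g
ferric citrate: 0.174 g/L × 0.45 L = 0.0783 g = 78.300 mg
magnesium chloride hexahydrate: 2.04 g/L × 0.45 L = 0.918 g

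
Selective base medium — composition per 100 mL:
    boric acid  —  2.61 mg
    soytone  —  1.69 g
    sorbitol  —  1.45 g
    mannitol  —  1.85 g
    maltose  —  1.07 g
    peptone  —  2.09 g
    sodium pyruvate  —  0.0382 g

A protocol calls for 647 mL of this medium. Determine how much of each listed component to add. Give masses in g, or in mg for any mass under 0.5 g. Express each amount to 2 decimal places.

Scale factor = 647 mL / 100 mL = 6.47.
boric acid: 2.61 mg × (647 mL / 100 mL) = 16.89 mg
soytone: 1.69 g × (647 mL / 100 mL) = 10.93 g
sorbitol: 1.45 g × (647 mL / 100 mL) = 9.38 g
mannitol: 1.85 g × (647 mL / 100 mL) = 11.97 g
maltose: 1.07 g × (647 mL / 100 mL) = 6.92 g
peptone: 2.09 g × (647 mL / 100 mL) = 13.52 g
sodium pyruvate: 0.0382 g × (647 mL / 100 mL) = 0.247154 g = 247.15 mg

boric acid 16.89 mg; soytone 10.93 g; sorbitol 9.38 g; mannitol 11.97 g; maltose 6.92 g; peptone 13.52 g; sodium pyruvate 247.15 mg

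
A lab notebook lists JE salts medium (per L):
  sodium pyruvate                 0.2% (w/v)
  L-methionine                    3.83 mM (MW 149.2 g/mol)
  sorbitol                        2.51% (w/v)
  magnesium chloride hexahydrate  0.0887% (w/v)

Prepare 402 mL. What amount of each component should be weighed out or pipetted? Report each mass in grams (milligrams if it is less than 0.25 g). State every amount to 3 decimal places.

Scale factor relative to 1 L: 0.402.
sodium pyruvate: 0.2 g per 100 mL × 402 mL ÷ 100 = 0.804 g
L-methionine: 3.83 mmol/L × 149.2 mg/mmol × 0.402 L = 229.717 mg
sorbitol: 2.51 g per 100 mL × 402 mL ÷ 100 = 10.090 g
magnesium chloride hexahydrate: 0.0887 g per 100 mL × 402 mL ÷ 100 = 0.357 g

sodium pyruvate 0.804 g; L-methionine 229.717 mg; sorbitol 10.090 g; magnesium chloride hexahydrate 0.357 g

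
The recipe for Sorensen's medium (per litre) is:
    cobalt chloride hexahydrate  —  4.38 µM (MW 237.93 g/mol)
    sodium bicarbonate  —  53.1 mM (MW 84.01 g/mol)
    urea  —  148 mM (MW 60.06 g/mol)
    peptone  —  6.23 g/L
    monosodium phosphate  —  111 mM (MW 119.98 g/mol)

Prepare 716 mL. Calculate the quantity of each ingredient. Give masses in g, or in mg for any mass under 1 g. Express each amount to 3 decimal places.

Working volume: 716 mL = 0.716 L.
cobalt chloride hexahydrate: 4.38 µmol/L × 237.93 g/mol × 0.716 L ÷ 1000 = 0.746 mg
sodium bicarbonate: 53.1 mmol/L × 84.01 g/mol × 0.716 L ÷ 1000 = 3.194 g
urea: 148 mmol/L × 60.06 g/mol × 0.716 L ÷ 1000 = 6.364 g
peptone: 6.23 g/L × 0.716 L = 4.461 g
monosodium phosphate: 111 mmol/L × 119.98 g/mol × 0.716 L ÷ 1000 = 9.536 g

cobalt chloride hexahydrate 0.746 mg; sodium bicarbonate 3.194 g; urea 6.364 g; peptone 4.461 g; monosodium phosphate 9.536 g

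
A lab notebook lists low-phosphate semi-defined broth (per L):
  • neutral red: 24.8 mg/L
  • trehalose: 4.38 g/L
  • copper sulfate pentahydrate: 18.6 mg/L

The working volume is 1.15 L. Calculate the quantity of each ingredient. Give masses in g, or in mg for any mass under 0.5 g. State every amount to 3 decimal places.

neutral red 28.520 mg; trehalose 5.037 g; copper sulfate pentahydrate 21.390 mg

Scale factor relative to 1 L: 1.15.
neutral red: 24.8 mg/L × 1.15 L = 28.520 mg
trehalose: 4.38 g/L × 1.15 L = 5.037 g
copper sulfate pentahydrate: 18.6 mg/L × 1.15 L = 21.390 mg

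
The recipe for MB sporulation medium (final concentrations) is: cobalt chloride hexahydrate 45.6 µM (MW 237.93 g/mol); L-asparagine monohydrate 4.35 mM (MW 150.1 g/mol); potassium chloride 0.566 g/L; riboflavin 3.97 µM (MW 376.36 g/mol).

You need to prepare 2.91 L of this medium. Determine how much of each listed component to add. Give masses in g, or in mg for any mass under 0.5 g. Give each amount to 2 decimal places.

Working volume: 2.91 L.
cobalt chloride hexahydrate: 45.6 µmol/L × 237.93 g/mol × 2.91 L ÷ 1000 = 31.57 mg
L-asparagine monohydrate: 4.35 mmol/L × 150.1 g/mol × 2.91 L ÷ 1000 = 1.90 g
potassium chloride: 0.566 g/L × 2.91 L = 1.65 g
riboflavin: 3.97 µmol/L × 376.36 g/mol × 2.91 L ÷ 1000 = 4.35 mg

cobalt chloride hexahydrate 31.57 mg; L-asparagine monohydrate 1.90 g; potassium chloride 1.65 g; riboflavin 4.35 mg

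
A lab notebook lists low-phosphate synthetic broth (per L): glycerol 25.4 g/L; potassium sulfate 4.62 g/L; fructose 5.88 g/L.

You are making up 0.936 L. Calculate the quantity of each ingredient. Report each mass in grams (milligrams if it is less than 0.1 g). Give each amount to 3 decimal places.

Working volume: 0.936 L.
glycerol: 25.4 g/L × 0.936 L = 23.774 g
potassium sulfate: 4.62 g/L × 0.936 L = 4.324 g
fructose: 5.88 g/L × 0.936 L = 5.504 g

glycerol 23.774 g; potassium sulfate 4.324 g; fructose 5.504 g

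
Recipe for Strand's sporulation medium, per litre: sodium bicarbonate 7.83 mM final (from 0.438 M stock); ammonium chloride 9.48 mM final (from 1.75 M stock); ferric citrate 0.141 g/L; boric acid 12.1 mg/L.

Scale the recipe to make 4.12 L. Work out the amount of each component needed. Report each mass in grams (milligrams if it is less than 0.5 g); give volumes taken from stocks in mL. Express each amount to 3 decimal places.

sodium bicarbonate 73.652 mL; ammonium chloride 22.319 mL; ferric citrate 0.581 g; boric acid 49.852 mg

Working volume: 4.12 L.
sodium bicarbonate: dilute stock: 7.83 mM × 4120 mL ÷ 438 mM = 73.652 mL
ammonium chloride: V = C2·V2/C1 = 9.48 mM × 4120 mL ÷ 1750 mM = 22.319 mL
ferric citrate: 0.141 g/L × 4.12 L = 0.581 g
boric acid: 12.1 mg/L × 4.12 L = 49.852 mg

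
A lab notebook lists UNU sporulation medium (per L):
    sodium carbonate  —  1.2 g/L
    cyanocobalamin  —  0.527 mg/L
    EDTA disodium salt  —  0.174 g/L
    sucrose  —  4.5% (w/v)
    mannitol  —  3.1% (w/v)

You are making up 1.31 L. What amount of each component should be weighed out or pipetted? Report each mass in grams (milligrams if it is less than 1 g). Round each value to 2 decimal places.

Scale factor relative to 1 L: 1.31.
sodium carbonate: 1.2 g/L × 1.31 L = 1.57 g
cyanocobalamin: 0.527 mg/L × 1.31 L = 0.69 mg
EDTA disodium salt: 0.174 g/L × 1.31 L = 0.22794 g = 227.94 mg
sucrose: 4.5 g per 100 mL × 1310 mL ÷ 100 = 58.95 g
mannitol: 3.1% w/v = 31 g/L → 31 × 1.31 L = 40.61 g

sodium carbonate 1.57 g; cyanocobalamin 0.69 mg; EDTA disodium salt 227.94 mg; sucrose 58.95 g; mannitol 40.61 g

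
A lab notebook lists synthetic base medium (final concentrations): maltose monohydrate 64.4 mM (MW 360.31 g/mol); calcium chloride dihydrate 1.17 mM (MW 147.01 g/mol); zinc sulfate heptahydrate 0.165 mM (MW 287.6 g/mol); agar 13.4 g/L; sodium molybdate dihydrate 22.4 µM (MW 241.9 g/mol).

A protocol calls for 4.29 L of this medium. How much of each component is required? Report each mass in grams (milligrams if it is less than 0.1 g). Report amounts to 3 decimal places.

maltose monohydrate 99.545 g; calcium chloride dihydrate 0.738 g; zinc sulfate heptahydrate 0.204 g; agar 57.486 g; sodium molybdate dihydrate 23.246 mg

Scale factor relative to 1 L: 4.29.
maltose monohydrate: 64.4 mmol/L × 360.31 g/mol × 4.29 L ÷ 1000 = 99.545 g
calcium chloride dihydrate: 1.17 mmol/L × 147.01 g/mol × 4.29 L ÷ 1000 = 0.738 g
zinc sulfate heptahydrate: 0.165 mmol/L × 287.6 g/mol × 4.29 L ÷ 1000 = 0.204 g
agar: 13.4 g/L × 4.29 L = 57.486 g
sodium molybdate dihydrate: 22.4 µmol/L × 241.9 g/mol × 4.29 L ÷ 1000 = 23.246 mg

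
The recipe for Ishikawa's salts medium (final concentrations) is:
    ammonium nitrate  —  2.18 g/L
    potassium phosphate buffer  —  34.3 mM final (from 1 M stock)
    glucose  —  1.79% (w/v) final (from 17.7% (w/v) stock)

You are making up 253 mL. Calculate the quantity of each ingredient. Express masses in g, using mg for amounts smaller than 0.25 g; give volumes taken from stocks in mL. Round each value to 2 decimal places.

Working volume: 253 mL = 0.253 L.
ammonium nitrate: 2.18 g/L × 0.253 L = 0.55 g
potassium phosphate buffer: dilute stock: 34.3 mM × 253 mL ÷ 1000 mM = 8.68 mL
glucose: dilute stock: 1.79% ÷ 17.7% × 253 mL = 25.59 mL

ammonium nitrate 0.55 g; potassium phosphate buffer 8.68 mL; glucose 25.59 mL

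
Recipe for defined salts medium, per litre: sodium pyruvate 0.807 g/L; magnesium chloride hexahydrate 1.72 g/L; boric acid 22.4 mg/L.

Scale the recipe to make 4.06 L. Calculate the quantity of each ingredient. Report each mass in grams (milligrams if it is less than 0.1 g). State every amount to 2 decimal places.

Working volume: 4.06 L.
sodium pyruvate: 0.807 g/L × 4.06 L = 3.28 g
magnesium chloride hexahydrate: 1.72 g/L × 4.06 L = 6.98 g
boric acid: 22.4 mg/L × 4.06 L = 90.94 mg

sodium pyruvate 3.28 g; magnesium chloride hexahydrate 6.98 g; boric acid 90.94 mg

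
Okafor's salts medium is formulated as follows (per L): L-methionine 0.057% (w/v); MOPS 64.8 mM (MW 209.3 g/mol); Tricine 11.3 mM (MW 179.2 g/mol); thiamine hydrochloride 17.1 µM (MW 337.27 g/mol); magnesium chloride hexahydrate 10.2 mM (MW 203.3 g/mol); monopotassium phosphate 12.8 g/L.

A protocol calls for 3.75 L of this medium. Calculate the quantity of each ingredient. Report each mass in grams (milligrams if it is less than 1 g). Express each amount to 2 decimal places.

Working volume: 3.75 L.
L-methionine: 0.057% w/v = 0.57 g/L → 0.57 × 3.75 L = 2.14 g
MOPS: 64.8 mmol/L × 209.3 g/mol × 3.75 L ÷ 1000 = 50.86 g
Tricine: 11.3 mmol/L × 179.2 g/mol × 3.75 L ÷ 1000 = 7.59 g
thiamine hydrochloride: 17.1 µmol/L × 337.27 g/mol × 3.75 L ÷ 1000 = 21.63 mg
magnesium chloride hexahydrate: 10.2 mmol/L × 203.3 g/mol × 3.75 L ÷ 1000 = 7.78 g
monopotassium phosphate: 12.8 g/L × 3.75 L = 48.00 g

L-methionine 2.14 g; MOPS 50.86 g; Tricine 7.59 g; thiamine hydrochloride 21.63 mg; magnesium chloride hexahydrate 7.78 g; monopotassium phosphate 48.00 g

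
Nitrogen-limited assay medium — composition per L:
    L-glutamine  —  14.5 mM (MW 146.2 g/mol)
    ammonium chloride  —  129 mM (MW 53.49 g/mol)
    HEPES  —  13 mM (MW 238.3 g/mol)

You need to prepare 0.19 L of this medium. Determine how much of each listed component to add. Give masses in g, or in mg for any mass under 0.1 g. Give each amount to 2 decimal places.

L-glutamine 0.40 g; ammonium chloride 1.31 g; HEPES 0.59 g

Scale factor relative to 1 L: 0.19.
L-glutamine: 14.5 mmol/L × 146.2 g/mol × 0.19 L ÷ 1000 = 0.40 g
ammonium chloride: 129 mmol/L × 53.49 g/mol × 0.19 L ÷ 1000 = 1.31 g
HEPES: 13 mmol/L × 238.3 g/mol × 0.19 L ÷ 1000 = 0.59 g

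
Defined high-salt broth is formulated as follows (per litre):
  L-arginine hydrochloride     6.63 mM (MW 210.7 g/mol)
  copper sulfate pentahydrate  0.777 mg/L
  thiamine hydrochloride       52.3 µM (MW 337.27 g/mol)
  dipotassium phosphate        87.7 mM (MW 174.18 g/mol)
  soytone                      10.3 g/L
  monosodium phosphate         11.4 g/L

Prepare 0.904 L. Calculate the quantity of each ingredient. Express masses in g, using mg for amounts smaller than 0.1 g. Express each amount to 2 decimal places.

L-arginine hydrochloride 1.26 g; copper sulfate pentahydrate 0.70 mg; thiamine hydrochloride 15.95 mg; dipotassium phosphate 13.81 g; soytone 9.31 g; monosodium phosphate 10.31 g

Working volume: 0.904 L.
L-arginine hydrochloride: 6.63 mmol/L × 210.7 g/mol × 0.904 L ÷ 1000 = 1.26 g
copper sulfate pentahydrate: 0.777 mg/L × 0.904 L = 0.70 mg
thiamine hydrochloride: 52.3 µmol/L × 337.27 g/mol × 0.904 L ÷ 1000 = 15.95 mg
dipotassium phosphate: 87.7 mmol/L × 174.18 g/mol × 0.904 L ÷ 1000 = 13.81 g
soytone: 10.3 g/L × 0.904 L = 9.31 g
monosodium phosphate: 11.4 g/L × 0.904 L = 10.31 g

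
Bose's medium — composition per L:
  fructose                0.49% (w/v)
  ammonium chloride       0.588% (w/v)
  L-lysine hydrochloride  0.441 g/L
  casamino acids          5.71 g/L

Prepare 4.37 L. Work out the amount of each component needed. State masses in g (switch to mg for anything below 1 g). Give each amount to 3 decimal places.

Scale factor relative to 1 L: 4.37.
fructose: 0.49% w/v = 4.9 g/L → 4.9 × 4.37 L = 21.413 g
ammonium chloride: 0.588 g per 100 mL × 4370 mL ÷ 100 = 25.696 g
L-lysine hydrochloride: 0.441 g/L × 4.37 L = 1.927 g
casamino acids: 5.71 g/L × 4.37 L = 24.953 g

fructose 21.413 g; ammonium chloride 25.696 g; L-lysine hydrochloride 1.927 g; casamino acids 24.953 g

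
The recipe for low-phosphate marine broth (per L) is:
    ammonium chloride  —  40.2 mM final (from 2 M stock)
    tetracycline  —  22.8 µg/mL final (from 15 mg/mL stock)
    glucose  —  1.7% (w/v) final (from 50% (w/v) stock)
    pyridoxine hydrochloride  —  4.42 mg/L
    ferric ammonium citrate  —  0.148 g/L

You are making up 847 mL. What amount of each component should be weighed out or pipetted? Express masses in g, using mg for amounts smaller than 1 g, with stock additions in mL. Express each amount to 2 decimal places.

Working volume: 847 mL = 0.847 L.
ammonium chloride: V = C2·V2/C1 = 40.2 mM × 847 mL ÷ 2000 mM = 17.02 mL
tetracycline: dilute stock: 22.8 µg/mL × 847 mL ÷ 15000 µg/mL = 1.29 mL
glucose: V = C2·V2/C1 = 1.7% ÷ 50% × 847 mL = 28.80 mL
pyridoxine hydrochloride: 4.42 mg/L × 0.847 L = 3.74 mg
ferric ammonium citrate: 0.148 g/L × 0.847 L = 0.125356 g = 125.36 mg

ammonium chloride 17.02 mL; tetracycline 1.29 mL; glucose 28.80 mL; pyridoxine hydrochloride 3.74 mg; ferric ammonium citrate 125.36 mg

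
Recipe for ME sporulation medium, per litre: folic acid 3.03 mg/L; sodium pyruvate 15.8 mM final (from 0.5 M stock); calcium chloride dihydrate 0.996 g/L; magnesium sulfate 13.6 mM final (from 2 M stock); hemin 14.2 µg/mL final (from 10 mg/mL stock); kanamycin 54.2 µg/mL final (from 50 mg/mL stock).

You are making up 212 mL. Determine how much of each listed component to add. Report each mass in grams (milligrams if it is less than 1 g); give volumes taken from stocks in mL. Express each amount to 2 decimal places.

Scale factor relative to 1 L: 0.212.
folic acid: 3.03 mg/L × 0.212 L = 0.64 mg
sodium pyruvate: V = C2·V2/C1 = 15.8 mM × 212 mL ÷ 500 mM = 6.70 mL
calcium chloride dihydrate: 0.996 g/L × 0.212 L = 0.211152 g = 211.15 mg
magnesium sulfate: V = C2·V2/C1 = 13.6 mM × 212 mL ÷ 2000 mM = 1.44 mL
hemin: C1V1 = C2V2 → 14.2 µg/mL × 212 mL ÷ 10000 µg/mL = 0.30 mL
kanamycin: dilute stock: 54.2 µg/mL × 212 mL ÷ 50000 µg/mL = 0.23 mL

folic acid 0.64 mg; sodium pyruvate 6.70 mL; calcium chloride dihydrate 211.15 mg; magnesium sulfate 1.44 mL; hemin 0.30 mL; kanamycin 0.23 mL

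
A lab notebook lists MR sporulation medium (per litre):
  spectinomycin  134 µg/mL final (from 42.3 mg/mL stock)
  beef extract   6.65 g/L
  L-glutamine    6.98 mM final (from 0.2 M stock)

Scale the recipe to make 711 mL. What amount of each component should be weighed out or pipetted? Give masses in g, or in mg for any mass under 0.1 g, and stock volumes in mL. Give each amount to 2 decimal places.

Working volume: 711 mL = 0.711 L.
spectinomycin: C1V1 = C2V2 → 134 µg/mL × 711 mL ÷ 42300 µg/mL = 2.25 mL
beef extract: 6.65 g/L × 0.711 L = 4.73 g
L-glutamine: dilute stock: 6.98 mM × 711 mL ÷ 200 mM = 24.81 mL

spectinomycin 2.25 mL; beef extract 4.73 g; L-glutamine 24.81 mL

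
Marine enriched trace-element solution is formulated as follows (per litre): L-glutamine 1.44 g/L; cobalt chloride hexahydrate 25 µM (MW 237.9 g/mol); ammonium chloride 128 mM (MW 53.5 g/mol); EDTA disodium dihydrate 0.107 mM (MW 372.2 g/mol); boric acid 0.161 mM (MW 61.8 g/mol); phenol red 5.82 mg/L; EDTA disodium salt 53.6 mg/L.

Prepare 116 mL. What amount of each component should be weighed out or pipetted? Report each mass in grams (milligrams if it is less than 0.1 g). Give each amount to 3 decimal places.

L-glutamine 0.167 g; cobalt chloride hexahydrate 0.690 mg; ammonium chloride 0.794 g; EDTA disodium dihydrate 4.620 mg; boric acid 1.154 mg; phenol red 0.675 mg; EDTA disodium salt 6.218 mg

Target volume = 116 mL = 0.116 L.
L-glutamine: 1.44 g/L × 0.116 L = 0.167 g
cobalt chloride hexahydrate: 25 µmol/L × 237.9 g/mol × 0.116 L ÷ 1000 = 0.690 mg
ammonium chloride: 128 mmol/L × 53.5 g/mol × 0.116 L ÷ 1000 = 0.794 g
EDTA disodium dihydrate: 0.107 mmol/L × 372.2 mg/mmol × 0.116 L = 4.620 mg
boric acid: 0.161 mmol/L × 61.8 mg/mmol × 0.116 L = 1.154 mg
phenol red: 5.82 mg/L × 0.116 L = 0.675 mg
EDTA disodium salt: 53.6 mg/L × 0.116 L = 6.218 mg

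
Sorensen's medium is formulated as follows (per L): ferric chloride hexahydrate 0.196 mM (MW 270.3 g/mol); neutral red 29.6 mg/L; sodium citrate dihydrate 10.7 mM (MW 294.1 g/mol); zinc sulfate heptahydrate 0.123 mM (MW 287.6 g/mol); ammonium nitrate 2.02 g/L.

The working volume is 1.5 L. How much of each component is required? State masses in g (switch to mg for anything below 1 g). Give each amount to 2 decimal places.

ferric chloride hexahydrate 79.47 mg; neutral red 44.40 mg; sodium citrate dihydrate 4.72 g; zinc sulfate heptahydrate 53.06 mg; ammonium nitrate 3.03 g

Working volume: 1.5 L.
ferric chloride hexahydrate: 0.196 mmol/L × 270.3 mg/mmol × 1.5 L = 79.47 mg
neutral red: 29.6 mg/L × 1.5 L = 44.40 mg
sodium citrate dihydrate: 10.7 mmol/L × 294.1 g/mol × 1.5 L ÷ 1000 = 4.72 g
zinc sulfate heptahydrate: 0.123 mmol/L × 287.6 mg/mmol × 1.5 L = 53.06 mg
ammonium nitrate: 2.02 g/L × 1.5 L = 3.03 g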